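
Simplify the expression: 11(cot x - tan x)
11(cot x - tan x) = 11(2 cot(2x)) (using Double angle)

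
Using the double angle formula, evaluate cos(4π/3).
cos(4π/3) = 1 - 2sin²2π/3 = -1/2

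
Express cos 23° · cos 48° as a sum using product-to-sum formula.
cos 23° cos 48° = (1/2)[cos(23°-48°) + cos(23°+48°)]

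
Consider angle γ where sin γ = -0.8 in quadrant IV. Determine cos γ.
cos γ = √(1 - sin²γ) = 0.6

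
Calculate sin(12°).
sin(12°) = 0.2079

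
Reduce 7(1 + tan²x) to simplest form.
7(1 + tan²x) = 7(sec²x) (using Pythagorean identity)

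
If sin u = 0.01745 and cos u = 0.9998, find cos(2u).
cos(2u) = cos²u - sin²u = 0.9993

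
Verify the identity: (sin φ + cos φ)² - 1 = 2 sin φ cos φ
LHS = sin²φ + 2 sin φ cos φ + cos²φ - 1 = (sin²φ + cos²φ) + 2 sin φ cos φ - 1 = 1 + 2 sin φ cos φ - 1 = 2 sin φ cos φ = RHS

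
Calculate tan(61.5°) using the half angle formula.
tan(61.5°) = sin 123° / (1 + cos 123°) = 1.842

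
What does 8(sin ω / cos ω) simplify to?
8(sin ω / cos ω) = 8(tan ω) (using Quotient identity)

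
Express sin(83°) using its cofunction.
sin(83°) = cos(90° - 83°) = cos(7°)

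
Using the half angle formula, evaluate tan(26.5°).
tan(26.5°) = sin 53° / (1 + cos 53°) = 0.4986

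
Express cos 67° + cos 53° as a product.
cos 67° + cos 53° = 2 cos(60°) cos(7°)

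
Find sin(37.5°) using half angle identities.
sin(37.5°) = √((1 - cos 75°)/2) = 0.6088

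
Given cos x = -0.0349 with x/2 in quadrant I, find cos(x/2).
cos(x/2) = ±√((1 + cos x)/2); positive since x/2 ∈ QI, so cos(x/2) = 0.6947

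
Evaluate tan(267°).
tan(267°) = 19.08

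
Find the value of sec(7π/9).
sec(7π/9) = -1.305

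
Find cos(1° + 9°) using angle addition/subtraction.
cos(1° + 9°) = cos 1° cos 9° - sin 1° sin 9° = 0.9848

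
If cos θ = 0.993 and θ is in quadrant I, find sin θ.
sin θ = 0.1181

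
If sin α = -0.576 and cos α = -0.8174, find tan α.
tan α = sin α / cos α = 0.7047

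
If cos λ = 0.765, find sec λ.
sec λ = 1/cos λ = 1.307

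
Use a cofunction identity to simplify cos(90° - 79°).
cos(90° - 79°) = sin(79°)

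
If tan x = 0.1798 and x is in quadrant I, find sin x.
sin x = 0.177 (using tan²x + 1 = sec²x)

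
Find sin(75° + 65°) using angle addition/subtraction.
sin(75° + 65°) = sin 75° cos 65° + cos 75° sin 65° = 0.6428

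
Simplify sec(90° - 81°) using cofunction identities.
sec(90° - 81°) = csc(81°)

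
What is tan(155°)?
tan(155°) = -0.4663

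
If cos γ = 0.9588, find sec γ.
sec γ = 1/cos γ = 1.043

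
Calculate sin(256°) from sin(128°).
sin(256°) = 2 sin 128° cos 128° = -0.9703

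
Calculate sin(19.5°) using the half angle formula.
sin(19.5°) = √((1 - cos 39°)/2) = 0.3338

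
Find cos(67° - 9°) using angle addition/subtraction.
cos(67° - 9°) = cos 67° cos 9° + sin 67° sin 9° = 0.5299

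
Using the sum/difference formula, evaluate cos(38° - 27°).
cos(38° - 27°) = cos 38° cos 27° + sin 38° sin 27° = 0.9816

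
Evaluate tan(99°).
tan(99°) = -6.314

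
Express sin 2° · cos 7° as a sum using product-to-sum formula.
sin 2° cos 7° = (1/2)[sin(2°+7°) + sin(2°-7°)]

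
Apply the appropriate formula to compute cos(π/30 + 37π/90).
cos(π/30 + 37π/90) = cos π/30 cos 37π/90 - sin π/30 sin 37π/90 = 0.1736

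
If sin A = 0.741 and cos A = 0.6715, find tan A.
tan A = sin A / cos A = 1.103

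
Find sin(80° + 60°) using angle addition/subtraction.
sin(80° + 60°) = sin 80° cos 60° + cos 80° sin 60° = 0.6428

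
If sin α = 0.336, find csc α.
csc α = 1/sin α = 2.976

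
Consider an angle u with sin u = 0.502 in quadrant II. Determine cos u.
cos u = ±√(1 - sin²u) = -0.8649 (negative in QII)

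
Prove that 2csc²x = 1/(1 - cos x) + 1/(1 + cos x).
RHS = [(1 + cos x) + (1 - cos x)] / [(1 - cos x)(1 + cos x)] = 2/(1 - cos²x) = 2/sin²x = 2csc²x = LHS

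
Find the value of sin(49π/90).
sin(49π/90) = 0.9903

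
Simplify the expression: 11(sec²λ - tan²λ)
11(sec²λ - tan²λ) = 11 (using Pythagorean identity)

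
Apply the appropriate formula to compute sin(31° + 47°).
sin(31° + 47°) = sin 31° cos 47° + cos 31° sin 47° = 0.9781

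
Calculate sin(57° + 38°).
sin(57° + 38°) = sin 57° cos 38° + cos 57° sin 38° = 0.9962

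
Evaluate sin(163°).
sin(163°) = 0.2924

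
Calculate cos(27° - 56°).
cos(27° - 56°) = cos 27° cos 56° + sin 27° sin 56° = 0.8746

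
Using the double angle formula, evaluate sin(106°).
sin(106°) = 2 sin 53° cos 53° = 0.9613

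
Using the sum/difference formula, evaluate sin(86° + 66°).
sin(86° + 66°) = sin 86° cos 66° + cos 86° sin 66° = 0.4695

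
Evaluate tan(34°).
tan(34°) = 0.6745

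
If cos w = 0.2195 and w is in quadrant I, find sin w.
sin w = 0.9756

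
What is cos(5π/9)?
cos(5π/9) = -0.1736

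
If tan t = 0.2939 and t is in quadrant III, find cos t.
cos t = -0.9594 (using tan²t + 1 = sec²t)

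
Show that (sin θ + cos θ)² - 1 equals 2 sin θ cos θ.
LHS = sin²θ + 2 sin θ cos θ + cos²θ - 1 = (sin²θ + cos²θ) + 2 sin θ cos θ - 1 = 1 + 2 sin θ cos θ - 1 = 2 sin θ cos θ = RHS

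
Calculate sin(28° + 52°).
sin(28° + 52°) = sin 28° cos 52° + cos 28° sin 52° = 0.9848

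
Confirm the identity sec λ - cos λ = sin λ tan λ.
LHS = 1/cos λ - cos λ = (1 - cos²λ)/cos λ = sin²λ/cos λ = sin λ · (sin λ/cos λ) = sin λ tan λ = RHS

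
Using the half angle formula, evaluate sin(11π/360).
sin(11π/360) = √((1 - cos 11π/180)/2) = 0.09585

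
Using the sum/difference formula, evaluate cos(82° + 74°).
cos(82° + 74°) = cos 82° cos 74° - sin 82° sin 74° = -0.9135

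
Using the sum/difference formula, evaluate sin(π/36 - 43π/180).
sin(π/36 - 43π/180) = sin π/36 cos 43π/180 - cos π/36 sin 43π/180 = -0.6157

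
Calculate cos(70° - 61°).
cos(70° - 61°) = cos 70° cos 61° + sin 70° sin 61° = 0.9877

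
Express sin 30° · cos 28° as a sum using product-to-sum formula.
sin 30° cos 28° = (1/2)[sin(30°+28°) + sin(30°-28°)]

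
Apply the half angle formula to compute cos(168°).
cos(168°) = -√((1 + cos 336°)/2) = -0.9781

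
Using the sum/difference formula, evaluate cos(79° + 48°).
cos(79° + 48°) = cos 79° cos 48° - sin 79° sin 48° = -0.6018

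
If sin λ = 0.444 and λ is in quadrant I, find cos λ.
cos λ = 0.896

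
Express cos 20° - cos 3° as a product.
cos 20° - cos 3° = -2 sin(11.5°) sin(8.5°)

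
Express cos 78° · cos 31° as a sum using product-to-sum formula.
cos 78° cos 31° = (1/2)[cos(78°-31°) + cos(78°+31°)]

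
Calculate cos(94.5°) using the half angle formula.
cos(94.5°) = -√((1 + cos 189°)/2) = -0.07846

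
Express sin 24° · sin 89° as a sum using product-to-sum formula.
sin 24° sin 89° = (1/2)[cos(24°-89°) - cos(24°+89°)]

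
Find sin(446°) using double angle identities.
sin(446°) = 2 sin 223° cos 223° = 0.9976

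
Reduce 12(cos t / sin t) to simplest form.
12(cos t / sin t) = 12(cot t) (using Quotient identity)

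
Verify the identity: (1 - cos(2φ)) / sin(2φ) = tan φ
LHS = 2sin²φ / (2 sin φ cos φ) = sin φ/cos φ = tan φ = RHS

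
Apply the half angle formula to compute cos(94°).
cos(94°) = -√((1 + cos 188°)/2) = -0.06976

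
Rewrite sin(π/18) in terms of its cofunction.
sin(π/18) = cos(π/2 - π/18) = cos(4π/9)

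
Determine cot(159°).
cot(159°) = -2.605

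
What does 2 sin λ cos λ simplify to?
2 sin λ cos λ = sin(2λ) (using Double angle)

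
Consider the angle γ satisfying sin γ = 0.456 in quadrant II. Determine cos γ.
cos γ = ±√(1 - sin²γ) = -0.89 (negative in QII)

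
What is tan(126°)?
tan(126°) = -1.376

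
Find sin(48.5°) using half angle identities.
sin(48.5°) = √((1 - cos 97°)/2) = 0.749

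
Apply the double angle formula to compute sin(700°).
sin(700°) = 2 sin 350° cos 350° = -0.342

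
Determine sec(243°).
sec(243°) = -2.203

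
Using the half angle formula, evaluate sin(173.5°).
sin(173.5°) = √((1 - cos 347°)/2) = 0.1132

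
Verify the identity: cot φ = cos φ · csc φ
RHS = cos φ · (1/sin φ) = cos φ/sin φ = cot φ = LHS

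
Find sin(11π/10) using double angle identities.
sin(11π/10) = 2 sin 11π/20 cos 11π/20 = -0.309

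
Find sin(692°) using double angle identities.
sin(692°) = 2 sin 346° cos 346° = -0.4695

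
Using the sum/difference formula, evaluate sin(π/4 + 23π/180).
sin(π/4 + 23π/180) = sin π/4 cos 23π/180 + cos π/4 sin 23π/180 = 0.9272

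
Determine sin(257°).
sin(257°) = -0.9744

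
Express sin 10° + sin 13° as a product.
sin 10° + sin 13° = 2 sin(11.5°) cos(-1.5°)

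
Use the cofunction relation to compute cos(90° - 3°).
cos(90° - 3°) = sin(3°) = 0.05234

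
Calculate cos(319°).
cos(319°) = 0.7547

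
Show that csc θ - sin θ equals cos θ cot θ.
LHS = 1/sin θ - sin θ = (1 - sin²θ)/sin θ = cos²θ/sin θ = cos θ · (cos θ/sin θ) = cos θ cot θ = RHS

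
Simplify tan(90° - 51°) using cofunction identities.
tan(90° - 51°) = cot(51°)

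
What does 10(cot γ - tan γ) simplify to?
10(cot γ - tan γ) = 10(2 cot(2γ)) (using Double angle)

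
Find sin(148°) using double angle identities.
sin(148°) = 2 sin 74° cos 74° = 0.5299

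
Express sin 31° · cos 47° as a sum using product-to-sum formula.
sin 31° cos 47° = (1/2)[sin(31°+47°) + sin(31°-47°)]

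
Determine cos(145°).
cos(145°) = -0.8192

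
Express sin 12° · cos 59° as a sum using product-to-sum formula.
sin 12° cos 59° = (1/2)[sin(12°+59°) + sin(12°-59°)]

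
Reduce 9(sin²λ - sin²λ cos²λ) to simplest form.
9(sin²λ - sin²λ cos²λ) = 9(sin⁴λ) (using Factoring)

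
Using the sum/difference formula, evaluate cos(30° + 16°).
cos(30° + 16°) = cos 30° cos 16° - sin 30° sin 16° = 0.6947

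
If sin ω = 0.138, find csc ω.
csc ω = 1/sin ω = 7.246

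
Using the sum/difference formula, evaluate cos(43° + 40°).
cos(43° + 40°) = cos 43° cos 40° - sin 43° sin 40° = 0.1219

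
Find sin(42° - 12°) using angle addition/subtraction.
sin(42° - 12°) = sin 42° cos 12° - cos 42° sin 12° = 1/2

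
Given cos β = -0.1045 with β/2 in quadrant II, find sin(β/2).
sin(β/2) = ±√((1 - cos β)/2); positive since β/2 ∈ QII, so sin(β/2) = 0.7431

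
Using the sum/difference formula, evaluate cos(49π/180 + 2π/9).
cos(49π/180 + 2π/9) = cos 49π/180 cos 2π/9 - sin 49π/180 sin 2π/9 = 0.01745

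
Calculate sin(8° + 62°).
sin(8° + 62°) = sin 8° cos 62° + cos 8° sin 62° = 0.9397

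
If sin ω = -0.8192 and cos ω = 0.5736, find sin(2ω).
sin(2ω) = 2 sin ω cos ω = -0.9398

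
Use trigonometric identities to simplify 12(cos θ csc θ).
12(cos θ csc θ) = 12(cot θ) (using Reciprocal + quotient)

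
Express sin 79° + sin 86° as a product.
sin 79° + sin 86° = 2 sin(82.5°) cos(-3.5°)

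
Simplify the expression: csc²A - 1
csc²A - 1 = cot²A (using Pythagorean identity)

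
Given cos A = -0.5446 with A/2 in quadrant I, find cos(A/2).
cos(A/2) = ±√((1 + cos A)/2); positive since A/2 ∈ QI, so cos(A/2) = 0.4772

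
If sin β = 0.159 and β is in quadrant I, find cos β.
cos β = 0.9873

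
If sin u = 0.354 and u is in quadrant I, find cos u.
cos u = 0.9352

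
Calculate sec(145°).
sec(145°) = -1.221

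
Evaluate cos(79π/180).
cos(79π/180) = 0.1908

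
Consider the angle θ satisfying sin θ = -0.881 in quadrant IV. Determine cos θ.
cos θ = √(1 - sin²θ) = 0.4731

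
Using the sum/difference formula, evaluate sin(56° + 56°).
sin(56° + 56°) = sin 56° cos 56° + cos 56° sin 56° = 0.9272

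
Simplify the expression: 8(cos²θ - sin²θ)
8(cos²θ - sin²θ) = 8(cos(2θ)) (using Double angle)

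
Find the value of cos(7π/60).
cos(7π/60) = 0.9336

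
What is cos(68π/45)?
cos(68π/45) = 0.0349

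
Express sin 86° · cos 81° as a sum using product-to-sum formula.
sin 86° cos 81° = (1/2)[sin(86°+81°) + sin(86°-81°)]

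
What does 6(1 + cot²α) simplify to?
6(1 + cot²α) = 6(csc²α) (using Pythagorean identity)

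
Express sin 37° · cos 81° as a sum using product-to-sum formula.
sin 37° cos 81° = (1/2)[sin(37°+81°) + sin(37°-81°)]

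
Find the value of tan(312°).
tan(312°) = -1.111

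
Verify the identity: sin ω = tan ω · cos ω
RHS = (sin ω/cos ω) · cos ω = sin ω = LHS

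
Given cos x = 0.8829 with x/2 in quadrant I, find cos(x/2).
cos(x/2) = ±√((1 + cos x)/2); positive since x/2 ∈ QI, so cos(x/2) = 0.9703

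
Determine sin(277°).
sin(277°) = -0.9925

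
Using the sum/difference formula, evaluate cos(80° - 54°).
cos(80° - 54°) = cos 80° cos 54° + sin 80° sin 54° = 0.8988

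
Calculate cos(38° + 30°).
cos(38° + 30°) = cos 38° cos 30° - sin 38° sin 30° = 0.3746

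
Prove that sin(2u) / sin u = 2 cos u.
LHS = 2 sin u cos u / sin u = 2 cos u = RHS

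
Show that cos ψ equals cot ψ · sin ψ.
RHS = (cos ψ/sin ψ) · sin ψ = cos ψ = LHS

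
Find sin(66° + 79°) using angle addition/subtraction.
sin(66° + 79°) = sin 66° cos 79° + cos 66° sin 79° = 0.5736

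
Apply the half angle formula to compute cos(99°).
cos(99°) = -√((1 + cos 198°)/2) = -0.1564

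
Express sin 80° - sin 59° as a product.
sin 80° - sin 59° = 2 cos(69.5°) sin(10.5°)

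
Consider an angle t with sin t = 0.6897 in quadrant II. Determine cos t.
cos t = ±√(1 - sin²t) = -0.7241 (negative in QII)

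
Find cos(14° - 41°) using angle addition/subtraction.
cos(14° - 41°) = cos 14° cos 41° + sin 14° sin 41° = 0.891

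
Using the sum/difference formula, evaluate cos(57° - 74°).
cos(57° - 74°) = cos 57° cos 74° + sin 57° sin 74° = 0.9563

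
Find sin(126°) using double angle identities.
sin(126°) = 2 sin 63° cos 63° = 0.809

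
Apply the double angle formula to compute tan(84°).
tan(84°) = 2 tan 42° / (1 - tan²42°) = 9.514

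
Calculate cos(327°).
cos(327°) = 0.8387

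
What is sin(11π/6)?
sin(11π/6) = -1/2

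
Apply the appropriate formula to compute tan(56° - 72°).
tan(56° - 72°) = (tan 56° - tan 72°)/(1 + tan 56° tan 72°) = -0.2867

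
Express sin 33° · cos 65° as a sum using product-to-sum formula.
sin 33° cos 65° = (1/2)[sin(33°+65°) + sin(33°-65°)]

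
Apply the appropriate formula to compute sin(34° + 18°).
sin(34° + 18°) = sin 34° cos 18° + cos 34° sin 18° = 0.788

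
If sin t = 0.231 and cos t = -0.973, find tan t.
tan t = sin t / cos t = -0.2374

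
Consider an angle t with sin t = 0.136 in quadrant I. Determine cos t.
cos t = √(1 - sin²t) = 0.9907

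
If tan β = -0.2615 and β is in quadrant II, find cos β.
cos β = -0.9675 (using tan²β + 1 = sec²β)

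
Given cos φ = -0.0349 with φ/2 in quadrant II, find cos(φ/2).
cos(φ/2) = ±√((1 + cos φ)/2); negative since φ/2 ∈ QII, so cos(φ/2) = -0.6947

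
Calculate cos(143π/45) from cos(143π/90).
cos(143π/45) = cos²143π/90 - sin²143π/90 = -0.848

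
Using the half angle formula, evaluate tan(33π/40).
tan(33π/40) = sin 33π/20 / (1 + cos 33π/20) = -0.6128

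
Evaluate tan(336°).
tan(336°) = -0.4452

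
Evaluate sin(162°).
sin(162°) = 0.309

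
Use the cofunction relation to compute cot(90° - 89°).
cot(90° - 89°) = tan(89°) = 57.29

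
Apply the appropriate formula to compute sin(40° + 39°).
sin(40° + 39°) = sin 40° cos 39° + cos 40° sin 39° = 0.9816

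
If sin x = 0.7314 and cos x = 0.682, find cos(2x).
cos(2x) = cos²x - sin²x = -0.06982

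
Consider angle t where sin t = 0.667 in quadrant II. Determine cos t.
cos t = ±√(1 - sin²t) = -0.7451 (negative in QII)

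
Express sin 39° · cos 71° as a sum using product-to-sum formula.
sin 39° cos 71° = (1/2)[sin(39°+71°) + sin(39°-71°)]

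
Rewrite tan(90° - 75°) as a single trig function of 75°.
tan(90° - 75°) = cot(75°)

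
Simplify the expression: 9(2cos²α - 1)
9(2cos²α - 1) = 9(cos(2α)) (using Double angle)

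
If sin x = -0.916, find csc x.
csc x = 1/sin x = -1.092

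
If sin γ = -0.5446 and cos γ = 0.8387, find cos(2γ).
cos(2γ) = cos²γ - sin²γ = 0.4068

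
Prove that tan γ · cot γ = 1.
LHS = (sin γ/cos γ) · (cos γ/sin γ) = 1 = RHS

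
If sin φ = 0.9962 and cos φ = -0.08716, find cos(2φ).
cos(2φ) = cos²φ - sin²φ = -0.9848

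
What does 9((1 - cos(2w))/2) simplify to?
9((1 - cos(2w))/2) = 9(sin²w) (using Power reduction)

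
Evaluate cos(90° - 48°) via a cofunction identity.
cos(90° - 48°) = sin(48°) = 0.7431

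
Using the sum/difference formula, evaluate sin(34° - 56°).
sin(34° - 56°) = sin 34° cos 56° - cos 34° sin 56° = -0.3746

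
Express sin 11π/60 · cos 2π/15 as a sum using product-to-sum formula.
sin 11π/60 cos 2π/15 = (1/2)[sin(11π/60+2π/15) + sin(11π/60-2π/15)]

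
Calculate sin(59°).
sin(59°) = 0.8572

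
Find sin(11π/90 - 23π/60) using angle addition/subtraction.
sin(11π/90 - 23π/60) = sin 11π/90 cos 23π/60 - cos 11π/90 sin 23π/60 = -0.7314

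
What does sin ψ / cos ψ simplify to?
sin ψ / cos ψ = tan ψ (using Quotient identity)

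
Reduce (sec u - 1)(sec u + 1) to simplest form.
(sec u - 1)(sec u + 1) = tan²u (using Diff. of squares)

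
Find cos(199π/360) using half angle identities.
cos(199π/360) = -√((1 + cos 199π/180)/2) = -0.165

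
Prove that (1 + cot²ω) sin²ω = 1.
LHS = csc²ω · sin²ω = (1/sin²ω) · sin²ω = 1 = RHS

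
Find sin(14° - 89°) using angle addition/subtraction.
sin(14° - 89°) = sin 14° cos 89° - cos 14° sin 89° = -(√6+√2)/4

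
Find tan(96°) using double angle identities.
tan(96°) = 2 tan 48° / (1 - tan²48°) = -9.514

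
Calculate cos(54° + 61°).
cos(54° + 61°) = cos 54° cos 61° - sin 54° sin 61° = -0.4226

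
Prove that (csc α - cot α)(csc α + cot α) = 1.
LHS = csc²α - cot²α = (1 + cot²α) - cot²α = 1 = RHS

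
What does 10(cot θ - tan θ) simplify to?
10(cot θ - tan θ) = 10(2 cot(2θ)) (using Double angle)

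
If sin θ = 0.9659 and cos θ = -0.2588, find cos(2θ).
cos(2θ) = cos²θ - sin²θ = -0.866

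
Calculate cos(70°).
cos(70°) = 0.342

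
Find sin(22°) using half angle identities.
sin(22°) = √((1 - cos 44°)/2) = 0.3746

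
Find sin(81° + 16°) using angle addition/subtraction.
sin(81° + 16°) = sin 81° cos 16° + cos 81° sin 16° = 0.9925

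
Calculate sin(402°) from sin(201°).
sin(402°) = 2 sin 201° cos 201° = 0.6691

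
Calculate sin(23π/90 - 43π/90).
sin(23π/90 - 43π/90) = sin 23π/90 cos 43π/90 - cos 23π/90 sin 43π/90 = -0.6428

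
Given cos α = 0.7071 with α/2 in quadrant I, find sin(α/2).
sin(α/2) = ±√((1 - cos α)/2); positive since α/2 ∈ QI, so sin(α/2) = 0.3827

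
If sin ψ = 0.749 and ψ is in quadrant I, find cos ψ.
cos ψ = 0.6626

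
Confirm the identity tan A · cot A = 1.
LHS = (sin A/cos A) · (cos A/sin A) = 1 = RHS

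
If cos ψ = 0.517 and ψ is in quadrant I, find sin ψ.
sin ψ = 0.856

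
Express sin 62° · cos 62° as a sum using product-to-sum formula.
sin 62° cos 62° = (1/2)[sin(62°+62°) + sin(62°-62°)]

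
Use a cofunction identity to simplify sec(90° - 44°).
sec(90° - 44°) = csc(44°)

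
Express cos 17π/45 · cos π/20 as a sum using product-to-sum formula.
cos 17π/45 cos π/20 = (1/2)[cos(17π/45-π/20) + cos(17π/45+π/20)]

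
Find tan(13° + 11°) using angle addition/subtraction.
tan(13° + 11°) = (tan 13° + tan 11°)/(1 - tan 13° tan 11°) = 0.4452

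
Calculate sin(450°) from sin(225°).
sin(450°) = 2 sin 225° cos 225° = 1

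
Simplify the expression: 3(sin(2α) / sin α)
3(sin(2α) / sin α) = 3(2 cos α) (using Double angle)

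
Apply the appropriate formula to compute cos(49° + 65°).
cos(49° + 65°) = cos 49° cos 65° - sin 49° sin 65° = -0.4067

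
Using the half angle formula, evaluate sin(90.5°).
sin(90.5°) = √((1 - cos 181°)/2) = 1.0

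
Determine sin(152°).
sin(152°) = 0.4695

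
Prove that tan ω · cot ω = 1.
LHS = (sin ω/cos ω) · (cos ω/sin ω) = 1 = RHS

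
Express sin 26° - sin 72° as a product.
sin 26° - sin 72° = 2 cos(49°) sin(-23°)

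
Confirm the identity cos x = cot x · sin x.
RHS = (cos x/sin x) · sin x = cos x = LHS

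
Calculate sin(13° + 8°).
sin(13° + 8°) = sin 13° cos 8° + cos 13° sin 8° = 0.3584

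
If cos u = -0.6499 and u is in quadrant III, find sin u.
sin u = -0.76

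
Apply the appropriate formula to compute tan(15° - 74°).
tan(15° - 74°) = (tan 15° - tan 74°)/(1 + tan 15° tan 74°) = -1.664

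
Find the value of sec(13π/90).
sec(13π/90) = 1.113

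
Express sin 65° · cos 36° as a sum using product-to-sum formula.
sin 65° cos 36° = (1/2)[sin(65°+36°) + sin(65°-36°)]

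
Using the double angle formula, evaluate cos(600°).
cos(600°) = cos²300° - sin²300° = -1/2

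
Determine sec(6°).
sec(6°) = 1.006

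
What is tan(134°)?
tan(134°) = -1.036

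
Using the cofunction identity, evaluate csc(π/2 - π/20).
csc(π/2 - π/20) = sec(π/20) = 1.012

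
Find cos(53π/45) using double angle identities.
cos(53π/45) = cos²53π/90 - sin²53π/90 = -0.848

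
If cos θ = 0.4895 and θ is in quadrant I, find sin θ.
sin θ = 0.872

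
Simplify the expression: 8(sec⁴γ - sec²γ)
8(sec⁴γ - sec²γ) = 8(tan⁴γ + tan²γ) (using Pythagorean)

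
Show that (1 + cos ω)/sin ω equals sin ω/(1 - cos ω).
RHS = sin ω(1 + cos ω) / ((1 - cos ω)(1 + cos ω)) = sin ω(1 + cos ω) / (1 - cos²ω) = sin ω(1 + cos ω) / sin²ω = (1 + cos ω)/sin ω = LHS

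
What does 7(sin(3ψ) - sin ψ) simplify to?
7(sin(3ψ) - sin ψ) = 7(2 cos(2ψ) sin ψ) (using Sum-to-product)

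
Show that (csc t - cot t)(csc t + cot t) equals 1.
LHS = csc²t - cot²t = (1 + cot²t) - cot²t = 1 = RHS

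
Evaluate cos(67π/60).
cos(67π/60) = -0.9336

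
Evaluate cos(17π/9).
cos(17π/9) = 0.9397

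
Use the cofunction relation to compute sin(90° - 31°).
sin(90° - 31°) = cos(31°) = 0.8572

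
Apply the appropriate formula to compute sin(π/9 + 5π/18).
sin(π/9 + 5π/18) = sin π/9 cos 5π/18 + cos π/9 sin 5π/18 = 0.9397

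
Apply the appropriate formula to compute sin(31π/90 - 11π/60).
sin(31π/90 - 11π/60) = sin 31π/90 cos 11π/60 - cos 31π/90 sin 11π/60 = 0.4848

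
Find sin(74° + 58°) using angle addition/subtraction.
sin(74° + 58°) = sin 74° cos 58° + cos 74° sin 58° = 0.7431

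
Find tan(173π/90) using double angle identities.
tan(173π/90) = 2 tan 173π/180 / (1 - tan²173π/180) = -0.2493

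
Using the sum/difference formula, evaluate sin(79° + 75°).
sin(79° + 75°) = sin 79° cos 75° + cos 79° sin 75° = 0.4384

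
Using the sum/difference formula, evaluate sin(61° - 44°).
sin(61° - 44°) = sin 61° cos 44° - cos 61° sin 44° = 0.2924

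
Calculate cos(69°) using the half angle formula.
cos(69°) = √((1 + cos 138°)/2) = 0.3584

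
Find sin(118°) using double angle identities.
sin(118°) = 2 sin 59° cos 59° = 0.8829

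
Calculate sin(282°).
sin(282°) = -0.9781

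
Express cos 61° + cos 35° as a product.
cos 61° + cos 35° = 2 cos(48°) cos(13°)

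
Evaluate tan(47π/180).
tan(47π/180) = 1.072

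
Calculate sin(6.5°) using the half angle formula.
sin(6.5°) = √((1 - cos 13°)/2) = 0.1132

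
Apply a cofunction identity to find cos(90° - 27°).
cos(90° - 27°) = sin(27°) = 0.454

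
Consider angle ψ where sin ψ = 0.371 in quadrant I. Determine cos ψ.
cos ψ = √(1 - sin²ψ) = 0.9286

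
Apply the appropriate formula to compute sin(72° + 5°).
sin(72° + 5°) = sin 72° cos 5° + cos 72° sin 5° = 0.9744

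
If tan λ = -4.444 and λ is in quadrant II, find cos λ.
cos λ = -0.2195 (using tan²λ + 1 = sec²λ)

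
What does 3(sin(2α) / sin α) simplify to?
3(sin(2α) / sin α) = 3(2 cos α) (using Double angle)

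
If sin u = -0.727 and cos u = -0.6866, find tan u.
tan u = sin u / cos u = 1.059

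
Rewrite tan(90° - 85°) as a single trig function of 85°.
tan(90° - 85°) = cot(85°)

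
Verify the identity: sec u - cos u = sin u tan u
LHS = 1/cos u - cos u = (1 - cos²u)/cos u = sin²u/cos u = sin u · (sin u/cos u) = sin u tan u = RHS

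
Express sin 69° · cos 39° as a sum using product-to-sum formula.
sin 69° cos 39° = (1/2)[sin(69°+39°) + sin(69°-39°)]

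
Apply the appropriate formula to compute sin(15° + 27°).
sin(15° + 27°) = sin 15° cos 27° + cos 15° sin 27° = 0.6691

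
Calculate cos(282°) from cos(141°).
cos(282°) = cos²141° - sin²141° = 0.2079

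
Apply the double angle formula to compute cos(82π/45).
cos(82π/45) = 1 - 2sin²41π/45 = 0.848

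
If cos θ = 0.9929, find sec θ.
sec θ = 1/cos θ = 1.007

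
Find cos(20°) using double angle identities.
cos(20°) = cos²10° - sin²10° = 0.9397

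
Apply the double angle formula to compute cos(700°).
cos(700°) = cos²350° - sin²350° = 0.9397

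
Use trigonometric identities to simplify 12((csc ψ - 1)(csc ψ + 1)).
12((csc ψ - 1)(csc ψ + 1)) = 12(cot²ψ) (using Diff. of squares)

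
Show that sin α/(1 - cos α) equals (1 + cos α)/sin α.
LHS = sin α(1 + cos α) / ((1 - cos α)(1 + cos α)) = sin α(1 + cos α) / (1 - cos²α) = sin α(1 + cos α) / sin²α = (1 + cos α)/sin α = RHS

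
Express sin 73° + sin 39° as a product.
sin 73° + sin 39° = 2 sin(56°) cos(17°)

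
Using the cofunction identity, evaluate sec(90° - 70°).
sec(90° - 70°) = csc(70°) = 1.064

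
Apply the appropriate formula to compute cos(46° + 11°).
cos(46° + 11°) = cos 46° cos 11° - sin 46° sin 11° = 0.5446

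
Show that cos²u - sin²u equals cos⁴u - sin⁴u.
RHS = (cos²u - sin²u)(cos²u + sin²u) = (cos²u - sin²u) · 1 = cos²u - sin²u = LHS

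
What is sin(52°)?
sin(52°) = 0.788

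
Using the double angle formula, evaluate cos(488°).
cos(488°) = cos²244° - sin²244° = -0.6157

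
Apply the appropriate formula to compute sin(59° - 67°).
sin(59° - 67°) = sin 59° cos 67° - cos 59° sin 67° = -0.1392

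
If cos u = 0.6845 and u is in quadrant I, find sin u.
sin u = 0.729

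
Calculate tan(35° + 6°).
tan(35° + 6°) = (tan 35° + tan 6°)/(1 - tan 35° tan 6°) = 0.8693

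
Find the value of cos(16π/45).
cos(16π/45) = 0.4384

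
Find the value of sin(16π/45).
sin(16π/45) = 0.8988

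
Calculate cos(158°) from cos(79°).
cos(158°) = cos²79° - sin²79° = -0.9272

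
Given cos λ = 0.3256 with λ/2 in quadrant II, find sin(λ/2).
sin(λ/2) = ±√((1 - cos λ)/2); positive since λ/2 ∈ QII, so sin(λ/2) = 0.5807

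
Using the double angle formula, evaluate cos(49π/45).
cos(49π/45) = cos²49π/90 - sin²49π/90 = -0.9613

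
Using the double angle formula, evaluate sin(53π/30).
sin(53π/30) = 2 sin 53π/60 cos 53π/60 = -0.6691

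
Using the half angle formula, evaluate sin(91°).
sin(91°) = √((1 - cos 182°)/2) = 0.9998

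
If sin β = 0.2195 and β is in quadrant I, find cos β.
cos β = 0.9756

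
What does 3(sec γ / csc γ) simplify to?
3(sec γ / csc γ) = 3(tan γ) (using Reciprocal identities)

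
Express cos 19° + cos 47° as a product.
cos 19° + cos 47° = 2 cos(33°) cos(-14°)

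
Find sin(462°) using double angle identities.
sin(462°) = 2 sin 231° cos 231° = 0.9781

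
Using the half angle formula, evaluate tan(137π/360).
tan(137π/360) = sin 137π/180 / (1 + cos 137π/180) = 2.539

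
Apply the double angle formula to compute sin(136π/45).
sin(136π/45) = 2 sin 68π/45 cos 68π/45 = -0.06976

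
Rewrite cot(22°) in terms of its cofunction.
cot(22°) = tan(90° - 22°) = tan(68°)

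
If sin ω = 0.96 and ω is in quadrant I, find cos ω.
cos ω = 0.28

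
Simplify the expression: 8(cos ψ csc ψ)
8(cos ψ csc ψ) = 8(cot ψ) (using Reciprocal + quotient)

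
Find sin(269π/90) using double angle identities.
sin(269π/90) = 2 sin 269π/180 cos 269π/180 = 0.0349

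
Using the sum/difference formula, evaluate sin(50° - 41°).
sin(50° - 41°) = sin 50° cos 41° - cos 50° sin 41° = 0.1564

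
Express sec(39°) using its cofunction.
sec(39°) = csc(90° - 39°) = csc(51°)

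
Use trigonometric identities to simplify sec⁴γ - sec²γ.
sec⁴γ - sec²γ = tan⁴γ + tan²γ (using Pythagorean)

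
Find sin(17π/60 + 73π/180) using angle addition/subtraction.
sin(17π/60 + 73π/180) = sin 17π/60 cos 73π/180 + cos 17π/60 sin 73π/180 = 0.829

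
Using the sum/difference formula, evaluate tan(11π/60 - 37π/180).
tan(11π/60 - 37π/180) = (tan 11π/60 - tan 37π/180)/(1 + tan 11π/60 tan 37π/180) = -0.06993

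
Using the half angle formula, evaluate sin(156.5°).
sin(156.5°) = √((1 - cos 313°)/2) = 0.3987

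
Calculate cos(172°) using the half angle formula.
cos(172°) = -√((1 + cos 344°)/2) = -0.9903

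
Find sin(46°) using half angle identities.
sin(46°) = √((1 - cos 92°)/2) = 0.7193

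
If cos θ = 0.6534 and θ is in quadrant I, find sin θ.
sin θ = 0.757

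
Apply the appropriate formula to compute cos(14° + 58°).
cos(14° + 58°) = cos 14° cos 58° - sin 14° sin 58° = 0.309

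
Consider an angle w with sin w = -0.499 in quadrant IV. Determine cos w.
cos w = √(1 - sin²w) = 0.8666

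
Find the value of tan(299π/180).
tan(299π/180) = -1.804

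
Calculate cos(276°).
cos(276°) = 0.1045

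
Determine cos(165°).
cos(165°) = -(√6+√2)/4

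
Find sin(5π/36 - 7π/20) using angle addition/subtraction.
sin(5π/36 - 7π/20) = sin 5π/36 cos 7π/20 - cos 5π/36 sin 7π/20 = -0.6157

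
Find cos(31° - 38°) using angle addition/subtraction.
cos(31° - 38°) = cos 31° cos 38° + sin 31° sin 38° = 0.9925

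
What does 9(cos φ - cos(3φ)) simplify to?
9(cos φ - cos(3φ)) = 9(2 sin(2φ) sin φ) (using Sum-to-product)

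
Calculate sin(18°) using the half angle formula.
sin(18°) = √((1 - cos 36°)/2) = 0.309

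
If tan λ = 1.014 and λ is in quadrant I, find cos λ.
cos λ = 0.7022 (using tan²λ + 1 = sec²λ)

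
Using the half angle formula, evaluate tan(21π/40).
tan(21π/40) = sin 21π/20 / (1 + cos 21π/20) = -12.71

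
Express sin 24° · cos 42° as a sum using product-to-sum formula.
sin 24° cos 42° = (1/2)[sin(24°+42°) + sin(24°-42°)]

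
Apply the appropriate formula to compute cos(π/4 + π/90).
cos(π/4 + π/90) = cos π/4 cos π/90 - sin π/4 sin π/90 = 0.682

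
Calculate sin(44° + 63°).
sin(44° + 63°) = sin 44° cos 63° + cos 44° sin 63° = 0.9563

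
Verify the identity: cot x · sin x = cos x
LHS = (cos x/sin x) · sin x = cos x = RHS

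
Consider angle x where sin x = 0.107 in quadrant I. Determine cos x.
cos x = √(1 - sin²x) = 0.9943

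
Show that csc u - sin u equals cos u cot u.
LHS = 1/sin u - sin u = (1 - sin²u)/sin u = cos²u/sin u = cos u · (cos u/sin u) = cos u cot u = RHS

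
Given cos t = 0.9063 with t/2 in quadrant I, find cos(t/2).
cos(t/2) = ±√((1 + cos t)/2); positive since t/2 ∈ QI, so cos(t/2) = 0.9763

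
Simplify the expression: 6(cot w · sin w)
6(cot w · sin w) = 6(cos w) (using Quotient identity)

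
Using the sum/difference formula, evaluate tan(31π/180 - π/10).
tan(31π/180 - π/10) = (tan 31π/180 - tan π/10)/(1 + tan 31π/180 tan π/10) = 0.2309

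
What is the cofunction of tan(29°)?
tan(29°) = cot(90° - 29°) = cot(61°)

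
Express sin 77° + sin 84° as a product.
sin 77° + sin 84° = 2 sin(80.5°) cos(-3.5°)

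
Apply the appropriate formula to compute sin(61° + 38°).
sin(61° + 38°) = sin 61° cos 38° + cos 61° sin 38° = 0.9877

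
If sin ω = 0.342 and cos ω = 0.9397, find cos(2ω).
cos(2ω) = cos²ω - sin²ω = 0.7661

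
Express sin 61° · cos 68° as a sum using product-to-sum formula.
sin 61° cos 68° = (1/2)[sin(61°+68°) + sin(61°-68°)]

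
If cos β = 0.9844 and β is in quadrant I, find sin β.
sin β = 0.1759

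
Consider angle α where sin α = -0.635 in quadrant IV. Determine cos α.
cos α = √(1 - sin²α) = 0.7725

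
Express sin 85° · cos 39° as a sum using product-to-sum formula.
sin 85° cos 39° = (1/2)[sin(85°+39°) + sin(85°-39°)]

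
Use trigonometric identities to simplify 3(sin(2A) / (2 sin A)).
3(sin(2A) / (2 sin A)) = 3(cos A) (using Double angle)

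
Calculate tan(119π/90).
tan(119π/90) = 1.6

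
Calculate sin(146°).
sin(146°) = 0.5592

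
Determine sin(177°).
sin(177°) = 0.05234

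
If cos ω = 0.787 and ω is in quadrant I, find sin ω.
sin ω = 0.617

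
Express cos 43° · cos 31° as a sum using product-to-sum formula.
cos 43° cos 31° = (1/2)[cos(43°-31°) + cos(43°+31°)]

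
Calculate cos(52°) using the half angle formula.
cos(52°) = √((1 + cos 104°)/2) = 0.6157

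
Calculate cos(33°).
cos(33°) = 0.8387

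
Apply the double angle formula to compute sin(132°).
sin(132°) = 2 sin 66° cos 66° = 0.7431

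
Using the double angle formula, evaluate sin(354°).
sin(354°) = 2 sin 177° cos 177° = -0.1045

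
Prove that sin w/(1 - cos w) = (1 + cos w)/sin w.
LHS = sin w(1 + cos w) / ((1 - cos w)(1 + cos w)) = sin w(1 + cos w) / (1 - cos²w) = sin w(1 + cos w) / sin²w = (1 + cos w)/sin w = RHS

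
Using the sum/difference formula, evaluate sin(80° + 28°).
sin(80° + 28°) = sin 80° cos 28° + cos 80° sin 28° = 0.9511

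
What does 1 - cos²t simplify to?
1 - cos²t = sin²t (using Pythagorean identity)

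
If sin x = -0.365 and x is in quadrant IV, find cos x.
cos x = 0.931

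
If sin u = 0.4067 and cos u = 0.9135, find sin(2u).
sin(2u) = 2 sin u cos u = 0.743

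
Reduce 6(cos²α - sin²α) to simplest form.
6(cos²α - sin²α) = 6(cos(2α)) (using Double angle)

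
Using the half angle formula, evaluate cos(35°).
cos(35°) = √((1 + cos 70°)/2) = 0.8192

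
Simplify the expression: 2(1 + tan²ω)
2(1 + tan²ω) = 2(sec²ω) (using Pythagorean identity)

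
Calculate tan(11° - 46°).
tan(11° - 46°) = (tan 11° - tan 46°)/(1 + tan 11° tan 46°) = -0.7002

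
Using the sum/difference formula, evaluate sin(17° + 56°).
sin(17° + 56°) = sin 17° cos 56° + cos 17° sin 56° = 0.9563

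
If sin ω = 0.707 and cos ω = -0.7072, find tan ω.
tan ω = sin ω / cos ω = -0.9997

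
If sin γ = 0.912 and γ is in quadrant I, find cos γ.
cos γ = 0.4102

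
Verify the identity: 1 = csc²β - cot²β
RHS = 1/sin²β - cos²β/sin²β = (1 - cos²β)/sin²β = sin²β/sin²β = 1 = LHS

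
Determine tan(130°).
tan(130°) = -1.192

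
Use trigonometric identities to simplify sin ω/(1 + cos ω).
sin ω/(1 + cos ω) = tan(ω/2) (using Half angle)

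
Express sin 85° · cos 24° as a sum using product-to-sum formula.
sin 85° cos 24° = (1/2)[sin(85°+24°) + sin(85°-24°)]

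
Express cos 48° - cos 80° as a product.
cos 48° - cos 80° = -2 sin(64°) sin(-16°)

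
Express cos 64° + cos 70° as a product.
cos 64° + cos 70° = 2 cos(67°) cos(-3°)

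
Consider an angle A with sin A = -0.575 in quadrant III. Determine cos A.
cos A = ±√(1 - sin²A) = -0.8182 (negative in QIII)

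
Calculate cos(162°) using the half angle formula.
cos(162°) = -√((1 + cos 324°)/2) = -0.9511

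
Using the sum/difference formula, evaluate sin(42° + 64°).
sin(42° + 64°) = sin 42° cos 64° + cos 42° sin 64° = 0.9613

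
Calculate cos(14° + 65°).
cos(14° + 65°) = cos 14° cos 65° - sin 14° sin 65° = 0.1908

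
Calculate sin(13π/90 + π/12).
sin(13π/90 + π/12) = sin 13π/90 cos π/12 + cos 13π/90 sin π/12 = 0.6561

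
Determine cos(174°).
cos(174°) = -0.9945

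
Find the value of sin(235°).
sin(235°) = -0.8192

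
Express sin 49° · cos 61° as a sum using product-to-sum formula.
sin 49° cos 61° = (1/2)[sin(49°+61°) + sin(49°-61°)]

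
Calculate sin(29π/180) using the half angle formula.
sin(29π/180) = √((1 - cos 29π/90)/2) = 0.4848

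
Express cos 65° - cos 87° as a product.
cos 65° - cos 87° = -2 sin(76°) sin(-11°)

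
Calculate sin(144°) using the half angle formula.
sin(144°) = √((1 - cos 288°)/2) = 0.5878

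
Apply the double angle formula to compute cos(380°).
cos(380°) = cos²190° - sin²190° = 0.9397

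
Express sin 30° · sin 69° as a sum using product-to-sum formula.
sin 30° sin 69° = (1/2)[cos(30°-69°) - cos(30°+69°)]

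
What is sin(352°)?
sin(352°) = -0.1392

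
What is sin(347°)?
sin(347°) = -0.225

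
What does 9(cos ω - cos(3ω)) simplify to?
9(cos ω - cos(3ω)) = 9(2 sin(2ω) sin ω) (using Sum-to-product)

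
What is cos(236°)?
cos(236°) = -0.5592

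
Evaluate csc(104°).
csc(104°) = 1.031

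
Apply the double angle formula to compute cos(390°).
cos(390°) = cos²195° - sin²195° = √3/2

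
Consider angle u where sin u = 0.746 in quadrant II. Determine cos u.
cos u = ±√(1 - sin²u) = -0.6659 (negative in QII)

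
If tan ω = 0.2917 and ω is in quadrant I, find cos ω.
cos ω = 0.96 (using tan²ω + 1 = sec²ω)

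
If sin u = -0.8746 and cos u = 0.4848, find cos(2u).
cos(2u) = cos²u - sin²u = -0.5299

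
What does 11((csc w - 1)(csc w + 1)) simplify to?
11((csc w - 1)(csc w + 1)) = 11(cot²w) (using Diff. of squares)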